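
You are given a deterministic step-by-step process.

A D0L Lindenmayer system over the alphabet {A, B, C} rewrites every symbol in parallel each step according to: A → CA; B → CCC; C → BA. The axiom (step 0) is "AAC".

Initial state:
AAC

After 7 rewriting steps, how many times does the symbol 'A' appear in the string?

t=0: AAC
t=1: CACABA
t=2: BACABACACCCCA
t=3: CCCCABACACCCCABACABABABABACA
t=4: BABABABACACCCCABACABABABABACACCCCABACACCCCACCCCACCCCACCCCABACA
t=5: CCCCACCCCACCCCACCCCABACABABABABACACCCCABACACCCCACCCCACCCCA…CCCCABACABABABABACABABABABACABABABABACABABABABACACCCCABACA  (len 135)
t=6: BABABABACABABABABACABABABABACABABABABACACCCCABACACCCCACCCC…ACCCCACCCCABACACCCCACCCCACCCCACCCCABACABABABABACACCCCABACA  (len 299)
t=7: CCCCACCCCACCCCACCCCABACACCCCACCCCACCCCACCCCABACACCCCACCCCA…BABACACCCCABACACCCCACCCCACCCCACCCCABACABABABABACACCCCABACA  (len 653)

244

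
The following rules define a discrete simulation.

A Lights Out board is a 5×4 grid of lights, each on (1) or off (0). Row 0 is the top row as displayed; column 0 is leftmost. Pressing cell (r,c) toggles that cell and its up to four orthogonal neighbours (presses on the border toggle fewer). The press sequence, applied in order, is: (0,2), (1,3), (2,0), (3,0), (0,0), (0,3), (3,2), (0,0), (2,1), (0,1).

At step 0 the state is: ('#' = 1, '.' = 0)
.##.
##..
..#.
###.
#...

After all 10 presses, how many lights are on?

k=0  .##.
##..
..#.
###.
#...
k=1  ...#
###.
..#.
###.
#...
k=2  ....
##.#
..##
###.
#...
k=3  ....
.#.#
####
.##.
#...
k=4  ....
.#.#
.###
#.#.
....
k=5  ##..
##.#
.###
#.#.
....
k=6  ####
##..
.###
#.#.
....
k=7  ####
##..
.#.#
##.#
..#.
k=8  ..##
.#..
.#.#
##.#
..#.
k=9  ..##
....
#.##
#..#
..#.
k=10  ##.#
.#..
#.##
#..#
..#.

10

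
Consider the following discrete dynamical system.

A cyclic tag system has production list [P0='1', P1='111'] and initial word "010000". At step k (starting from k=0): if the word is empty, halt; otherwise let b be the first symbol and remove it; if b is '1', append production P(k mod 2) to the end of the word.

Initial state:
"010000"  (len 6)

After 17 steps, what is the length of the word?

t=0: "010000"  (len 6)
t=1: "10000"  (len 5)
t=2: "0000111"  (len 7)
t=3: "000111"  (len 6)
t=4: "00111"  (len 5)
t=5: "0111"  (len 4)
t=6: "111"  (len 3)
t=7: "111"  (len 3)
t=8: "11111"  (len 5)
t=9: "11111"  (len 5)
t=10: "1111111"  (len 7)
t=11: "1111111"  (len 7)
t=12: "111111111"  (len 9)
t=13: "111111111"  (len 9)
t=14: "11111111111"  (len 11)
t=15: "11111111111"  (len 11)
t=16: "1111111111111"  (len 13)
t=17: "1111111111111"  (len 13)

13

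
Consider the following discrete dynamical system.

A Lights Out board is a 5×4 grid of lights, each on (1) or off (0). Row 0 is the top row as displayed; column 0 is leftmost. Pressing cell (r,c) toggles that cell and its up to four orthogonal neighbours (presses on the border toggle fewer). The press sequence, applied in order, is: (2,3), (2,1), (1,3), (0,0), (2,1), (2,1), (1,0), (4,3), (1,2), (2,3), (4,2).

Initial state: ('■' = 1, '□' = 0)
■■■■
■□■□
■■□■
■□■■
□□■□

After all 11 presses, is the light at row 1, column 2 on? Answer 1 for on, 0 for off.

1

step 0: ■■■■
■□■□
■■□■
■□■■
□□■□
step 1: ■■■■
■□■■
■■■□
■□■□
□□■□
step 2: ■■■■
■■■■
□□□□
■■■□
□□■□
step 3: ■■■□
■■□□
□□□■
■■■□
□□■□
step 4: □□■□
□■□□
□□□■
■■■□
□□■□
step 5: □□■□
□□□□
■■■■
■□■□
□□■□
step 6: □□■□
□■□□
□□□■
■■■□
□□■□
step 7: ■□■□
■□□□
■□□■
■■■□
□□■□
step 8: ■□■□
■□□□
■□□■
■■■■
□□□■
step 9: ■□□□
■■■■
■□■■
■■■■
□□□■
step 10: ■□□□
■■■□
■□□□
■■■□
□□□■
step 11: ■□□□
■■■□
■□□□
■■□□
□■■□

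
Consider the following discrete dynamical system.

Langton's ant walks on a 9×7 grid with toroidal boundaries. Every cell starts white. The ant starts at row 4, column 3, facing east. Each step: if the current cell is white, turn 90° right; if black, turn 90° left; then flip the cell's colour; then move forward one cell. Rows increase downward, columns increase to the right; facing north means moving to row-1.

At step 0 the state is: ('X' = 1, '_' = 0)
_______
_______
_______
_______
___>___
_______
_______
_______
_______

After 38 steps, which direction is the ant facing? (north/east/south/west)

east

0) _______
_______
_______
_______
___>___
_______
_______
_______
_______
1) _______
_______
_______
_______
___X___
___v___
_______
_______
_______
2) _______
_______
_______
_______
___X___
__<X___
_______
_______
_______
3) _______
_______
_______
_______
__^X___
__XX___
_______
_______
_______
4) _______
_______
_______
_______
__X>___
__XX___
_______
_______
_______
5) _______
_______
_______
___^___
__X____
__XX___
_______
_______
_______
6) _______
_______
_______
___X>__
__X____
__XX___
_______
_______
_______
7) _______
_______
_______
___XX__
__X_v__
__XX___
_______
_______
_______
8) _______
_______
_______
___XX__
__X<X__
__XX___
_______
_______
_______
9) _______
_______
_______
___^X__
__XXX__
__XX___
_______
_______
_______
10) _______
_______
_______
__<_X__
__XXX__
__XX___
_______
_______
_______
11) _______
_______
__^____
__X_X__
__XXX__
__XX___
_______
_______
_______
12) _______
_______
__X>___
__X_X__
__XXX__
__XX___
_______
_______
_______
13) _______
_______
__XX___
__XvX__
__XXX__
__XX___
_______
_______
_______
14) _______
_______
__XX___
__<XX__
__XXX__
__XX___
_______
_______
_______
15) _______
_______
__XX___
___XX__
__vXX__
__XX___
_______
_______
_______
16) _______
_______
__XX___
___XX__
___>X__
__XX___
_______
_______
_______
17) _______
_______
__XX___
___^X__
____X__
__XX___
_______
_______
_______
18) _______
_______
__XX___
__<_X__
____X__
__XX___
_______
_______
_______
19) _______
_______
__^X___
__X_X__
____X__
__XX___
_______
_______
_______
20) _______
_______
_<_X___
__X_X__
____X__
__XX___
_______
_______
_______
21) _______
_^_____
_X_X___
__X_X__
____X__
__XX___
_______
_______
_______
22) _______
_X>____
_X_X___
__X_X__
____X__
__XX___
_______
_______
_______
23) _______
_XX____
_XvX___
__X_X__
____X__
__XX___
_______
_______
_______
24) _______
_XX____
_<XX___
__X_X__
____X__
__XX___
_______
_______
_______
25) _______
_XX____
__XX___
_vX_X__
____X__
__XX___
_______
_______
_______
26) _______
_XX____
__XX___
<XX_X__
____X__
__XX___
_______
_______
_______
27) _______
_XX____
^_XX___
XXX_X__
____X__
__XX___
_______
_______
_______
28) _______
_XX____
X>XX___
XXX_X__
____X__
__XX___
_______
_______
_______
29) _______
_XX____
XXXX___
XvX_X__
____X__
__XX___
_______
_______
_______
30) _______
_XX____
XXXX___
X_>_X__
____X__
__XX___
_______
_______
_______
31) _______
_XX____
XX^X___
X___X__
____X__
__XX___
_______
_______
_______
32) _______
_XX____
X<_X___
X___X__
____X__
__XX___
_______
_______
_______
33) _______
_XX____
X__X___
Xv__X__
____X__
__XX___
_______
_______
_______
34) _______
_XX____
X__X___
<X__X__
____X__
__XX___
_______
_______
_______
35) _______
_XX____
X__X___
_X__X__
v___X__
__XX___
_______
_______
_______
36) _______
_XX____
X__X___
_X__X__
X___X_<
__XX___
_______
_______
_______
37) _______
_XX____
X__X___
_X__X_^
X___X_X
__XX___
_______
_______
_______
38) _______
_XX____
X__X___
>X__X_X
X___X_X
__XX___
_______
_______
_______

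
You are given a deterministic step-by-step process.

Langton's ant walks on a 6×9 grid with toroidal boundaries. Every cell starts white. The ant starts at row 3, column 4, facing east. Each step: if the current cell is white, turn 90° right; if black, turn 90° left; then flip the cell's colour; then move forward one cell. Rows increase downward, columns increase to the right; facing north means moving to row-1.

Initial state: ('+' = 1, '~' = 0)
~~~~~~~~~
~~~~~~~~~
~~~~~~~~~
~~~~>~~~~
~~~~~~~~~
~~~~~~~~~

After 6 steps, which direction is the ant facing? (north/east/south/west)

east

0) ~~~~~~~~~
~~~~~~~~~
~~~~~~~~~
~~~~>~~~~
~~~~~~~~~
~~~~~~~~~
1) ~~~~~~~~~
~~~~~~~~~
~~~~~~~~~
~~~~+~~~~
~~~~v~~~~
~~~~~~~~~
2) ~~~~~~~~~
~~~~~~~~~
~~~~~~~~~
~~~~+~~~~
~~~<+~~~~
~~~~~~~~~
3) ~~~~~~~~~
~~~~~~~~~
~~~~~~~~~
~~~^+~~~~
~~~++~~~~
~~~~~~~~~
4) ~~~~~~~~~
~~~~~~~~~
~~~~~~~~~
~~~+>~~~~
~~~++~~~~
~~~~~~~~~
5) ~~~~~~~~~
~~~~~~~~~
~~~~^~~~~
~~~+~~~~~
~~~++~~~~
~~~~~~~~~
6) ~~~~~~~~~
~~~~~~~~~
~~~~+>~~~
~~~+~~~~~
~~~++~~~~
~~~~~~~~~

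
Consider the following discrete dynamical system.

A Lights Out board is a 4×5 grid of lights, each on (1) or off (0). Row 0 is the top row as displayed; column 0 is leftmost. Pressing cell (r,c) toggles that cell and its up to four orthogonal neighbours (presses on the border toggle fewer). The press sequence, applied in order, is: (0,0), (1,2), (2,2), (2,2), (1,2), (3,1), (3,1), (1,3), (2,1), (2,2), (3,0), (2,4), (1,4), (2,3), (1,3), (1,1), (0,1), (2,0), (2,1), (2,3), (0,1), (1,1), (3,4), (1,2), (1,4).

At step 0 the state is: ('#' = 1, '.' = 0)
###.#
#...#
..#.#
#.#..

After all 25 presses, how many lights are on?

k=0  ###.#
#...#
..#.#
#.#..
k=1  ..#.#
....#
..#.#
#.#..
k=2  ....#
.####
....#
#.#..
k=3  ....#
.#.##
.####
#....
k=4  ....#
.####
....#
#.#..
k=5  ..#.#
....#
..#.#
#.#..
k=6  ..#.#
....#
.##.#
.#...
k=7  ..#.#
....#
..#.#
#.#..
k=8  ..###
..##.
..###
#.#..
k=9  ..###
.###.
##.##
###..
k=10  ..###
.#.#.
#.#.#
##...
k=11  ..###
.#.#.
..#.#
.....
k=12  ..###
.#.##
..##.
....#
k=13  ..##.
.#...
..###
....#
k=14  ..##.
.#.#.
.....
...##
k=15  ..#..
.##.#
...#.
...##
k=16  .##..
#...#
.#.#.
...##
k=17  #....
##..#
.#.#.
...##
k=18  #....
.#..#
#..#.
#..##
k=19  #....
....#
.###.
##.##
k=20  #....
...##
.#..#
##..#
k=21  .##..
.#.##
.#..#
##..#
k=22  ..#..
#.###
....#
##..#
k=23  ..#..
#.###
.....
##.#.
k=24  .....
##..#
..#..
##.#.
k=25  ....#
##.#.
..#.#
##.#.

9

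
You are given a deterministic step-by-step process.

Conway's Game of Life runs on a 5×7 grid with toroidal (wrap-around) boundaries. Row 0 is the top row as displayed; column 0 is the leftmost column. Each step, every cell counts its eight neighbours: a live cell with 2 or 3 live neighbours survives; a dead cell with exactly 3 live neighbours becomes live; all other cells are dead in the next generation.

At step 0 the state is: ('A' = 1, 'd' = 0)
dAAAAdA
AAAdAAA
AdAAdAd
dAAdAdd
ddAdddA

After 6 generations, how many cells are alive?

4

gen 0: dAAAAdA
AAAdAAA
AdAAdAd
dAAdAdd
ddAdddA
gen 1: ddddAdd
ddddddd
ddddddd
AdddAAA
ddddAdd
gen 2: ddddddd
ddddddd
dddddAA
ddddAAA
dddAAdA
gen 3: ddddddd
ddddddd
ddddAdA
AddAddd
dddAAdA
gen 4: ddddddd
ddddddd
ddddddd
AddAddA
dddAAdd
gen 5: ddddddd
ddddddd
ddddddd
dddAAdd
dddAAdd
gen 6: ddddddd
ddddddd
ddddddd
dddAAdd
dddAAdd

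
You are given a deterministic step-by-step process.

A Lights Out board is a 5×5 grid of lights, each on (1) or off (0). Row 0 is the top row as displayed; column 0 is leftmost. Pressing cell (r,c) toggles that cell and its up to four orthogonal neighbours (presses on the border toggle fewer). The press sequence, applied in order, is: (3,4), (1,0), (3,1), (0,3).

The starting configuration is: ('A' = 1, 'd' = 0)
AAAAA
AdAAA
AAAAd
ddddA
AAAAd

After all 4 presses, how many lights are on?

15

k=0  AAAAA
AdAAA
AAAAd
ddddA
AAAAd
k=1  AAAAA
AdAAA
AAAAA
dddAd
AAAAA
k=2  dAAAA
dAAAA
dAAAA
dddAd
AAAAA
k=3  dAAAA
dAAAA
ddAAA
AAAAd
AdAAA
k=4  dAddd
dAAdA
ddAAA
AAAAd
AdAAA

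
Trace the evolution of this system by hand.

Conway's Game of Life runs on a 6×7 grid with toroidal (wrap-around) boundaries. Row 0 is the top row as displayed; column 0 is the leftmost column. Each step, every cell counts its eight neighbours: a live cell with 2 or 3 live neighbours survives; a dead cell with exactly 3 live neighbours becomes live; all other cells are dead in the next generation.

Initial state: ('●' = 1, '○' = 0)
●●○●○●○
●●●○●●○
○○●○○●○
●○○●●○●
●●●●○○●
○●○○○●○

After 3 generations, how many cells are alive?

9

gen 0: ●●○●○●○
●●●○●●○
○○●○○●○
●○○●●○●
●●●●○○●
○●○○○●○
gen 1: ○○○●○●○
●○○○○●○
○○●○○○○
○○○○●○○
○○○●○○○
○○○●○●○
gen 2: ○○○○○●○
○○○○●○●
○○○○○○○
○○○●○○○
○○○●○○○
○○●●○○○
gen 3: ○○○●●●○
○○○○○●○
○○○○○○○
○○○○○○○
○○○●●○○
○○●●●○○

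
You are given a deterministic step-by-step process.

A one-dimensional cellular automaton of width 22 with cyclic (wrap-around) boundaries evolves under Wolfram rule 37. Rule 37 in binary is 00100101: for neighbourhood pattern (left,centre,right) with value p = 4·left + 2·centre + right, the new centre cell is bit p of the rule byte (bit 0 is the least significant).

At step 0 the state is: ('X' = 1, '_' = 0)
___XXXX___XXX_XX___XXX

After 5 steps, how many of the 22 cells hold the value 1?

16

[0] ___XXXX___XXX_XX___XXX
[1] _X______X____X___X____
[2] _X_XXXX_X_XX_X_X_X_XXX
[3] XXX____XXX__XXXXXXX___
[4] ____XX______________X_
[5] XXX____XXXXXXXXXXXX_X_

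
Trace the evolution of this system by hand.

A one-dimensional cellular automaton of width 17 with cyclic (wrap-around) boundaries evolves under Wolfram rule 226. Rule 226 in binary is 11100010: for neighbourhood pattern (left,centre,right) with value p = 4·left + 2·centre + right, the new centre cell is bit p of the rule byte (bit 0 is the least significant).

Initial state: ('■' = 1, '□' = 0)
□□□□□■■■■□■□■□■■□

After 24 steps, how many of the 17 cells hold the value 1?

8

[0] □□□□□■■■■□■□■□■■□
[1] □□□□■□■■■■□■□■□■□
[2] □□□■□■□■■■■□■□■□□
[3] □□■□■□■□■■■■□■□□□
[4] □■□■□■□■□■■■■□□□□
[5] ■□■□■□■□■□■■■□□□□
[6] □■□■□■□■□■□■■□□□■
[7] ■□■□■□■□■□■□■□□■□
[8] □■□■□■□■□■□■□□■□■
[9] ■□■□■□■□■□■□□■□■□
[10] □■□■□■□■□■□□■□■□■
[11] ■□■□■□■□■□□■□■□■□
[12] □■□■□■□■□□■□■□■□■
[13] ■□■□■□■□□■□■□■□■□
[14] □■□■□■□□■□■□■□■□■
[15] ■□■□■□□■□■□■□■□■□
[16] □■□■□□■□■□■□■□■□■
[17] ■□■□□■□■□■□■□■□■□
[18] □■□□■□■□■□■□■□■□■
[19] ■□□■□■□■□■□■□■□■□
[20] □□■□■□■□■□■□■□■□■
[21] □■□■□■□■□■□■□■□■□
[22] ■□■□■□■□■□■□■□■□□
[23] □■□■□■□■□■□■□■□□■
[24] ■□■□■□■□■□■□■□□■□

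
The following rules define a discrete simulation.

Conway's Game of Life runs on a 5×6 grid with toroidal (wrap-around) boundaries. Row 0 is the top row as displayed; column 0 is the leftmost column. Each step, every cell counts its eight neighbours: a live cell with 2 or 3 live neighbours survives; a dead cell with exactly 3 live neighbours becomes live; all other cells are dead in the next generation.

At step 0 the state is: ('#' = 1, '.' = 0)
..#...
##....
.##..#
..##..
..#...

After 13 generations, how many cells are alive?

[0] ..#...
##....
.##..#
..##..
..#...
[1] ..#...
#.....
...#..
...#..
.##...
[2] ..#...
......
......
...#..
.###..
[3] .###..
......
......
...#..
.#.#..
[4] .#.#..
..#...
......
..#...
.#.##.
[5] .#.##.
..#...
......
..##..
.#.##.
[6] .#..#.
..##..
..##..
..###.
.#....
[7] .#.#..
.#..#.
.#....
.#..#.
.#..#.
[8] ##.##.
##....
###...
###...
##.##.
[9] ...##.
...#..
.....#
......
....#.
[10] ...##.
...#..
......
......
...##.
[11] ..#...
...##.
......
......
...##.
[12] ..#...
...#..
......
......
...#..
[13] ..##..
......
......
......
......

2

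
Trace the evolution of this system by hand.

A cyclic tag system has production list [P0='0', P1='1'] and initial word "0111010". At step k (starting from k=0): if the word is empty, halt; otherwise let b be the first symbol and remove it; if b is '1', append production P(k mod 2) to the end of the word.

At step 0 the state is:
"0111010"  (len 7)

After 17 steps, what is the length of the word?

t=0: "0111010"  (len 7)
t=1: "111010"  (len 6)
t=2: "110101"  (len 6)
t=3: "101010"  (len 6)
t=4: "010101"  (len 6)
t=5: "10101"  (len 5)
t=6: "01011"  (len 5)
t=7: "1011"  (len 4)
t=8: "0111"  (len 4)
t=9: "111"  (len 3)
t=10: "111"  (len 3)
t=11: "110"  (len 3)
t=12: "101"  (len 3)
t=13: "010"  (len 3)
t=14: "10"  (len 2)
t=15: "00"  (len 2)
t=16: "0"  (len 1)
t=17: (halted — word empty)

0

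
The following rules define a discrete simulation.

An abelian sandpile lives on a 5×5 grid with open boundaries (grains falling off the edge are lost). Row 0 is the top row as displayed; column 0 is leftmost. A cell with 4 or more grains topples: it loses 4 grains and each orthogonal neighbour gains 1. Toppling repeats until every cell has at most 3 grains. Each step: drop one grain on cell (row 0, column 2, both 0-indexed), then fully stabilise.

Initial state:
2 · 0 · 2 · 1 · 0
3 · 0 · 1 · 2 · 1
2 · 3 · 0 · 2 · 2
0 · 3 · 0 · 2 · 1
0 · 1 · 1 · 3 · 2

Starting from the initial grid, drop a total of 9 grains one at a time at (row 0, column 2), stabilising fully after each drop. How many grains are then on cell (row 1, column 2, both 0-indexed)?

k=0  2 · 0 · 2 · 1 · 0
3 · 0 · 1 · 2 · 1
2 · 3 · 0 · 2 · 2
0 · 3 · 0 · 2 · 1
0 · 1 · 1 · 3 · 2
k=1  2 · 0 · 3 · 1 · 0
3 · 0 · 1 · 2 · 1
2 · 3 · 0 · 2 · 2
0 · 3 · 0 · 2 · 1
0 · 1 · 1 · 3 · 2
k=2  2 · 1 · 0 · 2 · 0
3 · 0 · 2 · 2 · 1
2 · 3 · 0 · 2 · 2
0 · 3 · 0 · 2 · 1
0 · 1 · 1 · 3 · 2
k=3  2 · 1 · 1 · 2 · 0
3 · 0 · 2 · 2 · 1
2 · 3 · 0 · 2 · 2
0 · 3 · 0 · 2 · 1
0 · 1 · 1 · 3 · 2
k=4  2 · 1 · 2 · 2 · 0
3 · 0 · 2 · 2 · 1
2 · 3 · 0 · 2 · 2
0 · 3 · 0 · 2 · 1
0 · 1 · 1 · 3 · 2
k=5  2 · 1 · 3 · 2 · 0
3 · 0 · 2 · 2 · 1
2 · 3 · 0 · 2 · 2
0 · 3 · 0 · 2 · 1
0 · 1 · 1 · 3 · 2
k=6  2 · 2 · 0 · 3 · 0
3 · 0 · 3 · 2 · 1
2 · 3 · 0 · 2 · 2
0 · 3 · 0 · 2 · 1
0 · 1 · 1 · 3 · 2
k=7  2 · 2 · 1 · 3 · 0
3 · 0 · 3 · 2 · 1
2 · 3 · 0 · 2 · 2
0 · 3 · 0 · 2 · 1
0 · 1 · 1 · 3 · 2
k=8  2 · 2 · 2 · 3 · 0
3 · 0 · 3 · 2 · 1
2 · 3 · 0 · 2 · 2
0 · 3 · 0 · 2 · 1
0 · 1 · 1 · 3 · 2
k=9  2 · 2 · 3 · 3 · 0
3 · 0 · 3 · 2 · 1
2 · 3 · 0 · 2 · 2
0 · 3 · 0 · 2 · 1
0 · 1 · 1 · 3 · 2

3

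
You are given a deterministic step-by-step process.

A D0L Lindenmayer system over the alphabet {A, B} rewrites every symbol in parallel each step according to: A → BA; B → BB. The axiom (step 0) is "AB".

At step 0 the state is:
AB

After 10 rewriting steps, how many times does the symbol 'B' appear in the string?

2047

0) AB
1) BABB
2) BBBABBBB
3) BBBBBBBABBBBBBBB
4) BBBBBBBBBBBBBBBABBBBBBBBBBBBBBBB
5) BBBBBBBBBBBBBBBBBBBBBBBBBBBBBBBABBBBBBBBBBBBBBBBBBBBBBBBBBBBBBBB
6) BBBBBBBBBBBBBBBBBBBBBBBBBBBBBBBBBBBBBBBBBBBBBBBBBBBBBBBBBB…BBBBBBBBBBBBBBBBBBBBBBBBBBBBBBBBBBBBBBBBBBBBBBBBBBBBBBBBBB  (len 128)
7) BBBBBBBBBBBBBBBBBBBBBBBBBBBBBBBBBBBBBBBBBBBBBBBBBBBBBBBBBB…BBBBBBBBBBBBBBBBBBBBBBBBBBBBBBBBBBBBBBBBBBBBBBBBBBBBBBBBBB  (len 256)
8) BBBBBBBBBBBBBBBBBBBBBBBBBBBBBBBBBBBBBBBBBBBBBBBBBBBBBBBBBB…BBBBBBBBBBBBBBBBBBBBBBBBBBBBBBBBBBBBBBBBBBBBBBBBBBBBBBBBBB  (len 512)
9) BBBBBBBBBBBBBBBBBBBBBBBBBBBBBBBBBBBBBBBBBBBBBBBBBBBBBBBBBB…BBBBBBBBBBBBBBBBBBBBBBBBBBBBBBBBBBBBBBBBBBBBBBBBBBBBBBBBBB  (len 1024)
10) BBBBBBBBBBBBBBBBBBBBBBBBBBBBBBBBBBBBBBBBBBBBBBBBBBBBBBBBBB…BBBBBBBBBBBBBBBBBBBBBBBBBBBBBBBBBBBBBBBBBBBBBBBBBBBBBBBBBB  (len 2048)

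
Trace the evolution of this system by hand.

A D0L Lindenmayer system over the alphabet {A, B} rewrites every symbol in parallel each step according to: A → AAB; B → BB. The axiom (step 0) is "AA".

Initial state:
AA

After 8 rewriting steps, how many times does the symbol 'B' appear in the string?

[0] AA
[1] AABAAB
[2] AABAABBBAABAABBB
[3] AABAABBBAABAABBBBBBBAABAABBBAABAABBBBBBB
[4] AABAABBBAABAABBBBBBBAABAABBBAABAABBBBBBBBBBBBBBBAABAABBBAABAABBBBBBBAABAABBBAABAABBBBBBBBBBBBBBB
[5] AABAABBBAABAABBBBBBBAABAABBBAABAABBBBBBBBBBBBBBBAABAABBBAA…BBAABAABBBBBBBAABAABBBAABAABBBBBBBBBBBBBBBBBBBBBBBBBBBBBBB  (len 224)
[6] AABAABBBAABAABBBBBBBAABAABBBAABAABBBBBBBBBBBBBBBAABAABBBAA…BBBBBBBBBBBBBBBBBBBBBBBBBBBBBBBBBBBBBBBBBBBBBBBBBBBBBBBBBB  (len 512)
[7] AABAABBBAABAABBBBBBBAABAABBBAABAABBBBBBBBBBBBBBBAABAABBBAA…BBBBBBBBBBBBBBBBBBBBBBBBBBBBBBBBBBBBBBBBBBBBBBBBBBBBBBBBBB  (len 1152)
[8] AABAABBBAABAABBBBBBBAABAABBBAABAABBBBBBBBBBBBBBBAABAABBBAA…BBBBBBBBBBBBBBBBBBBBBBBBBBBBBBBBBBBBBBBBBBBBBBBBBBBBBBBBBB  (len 2560)

2048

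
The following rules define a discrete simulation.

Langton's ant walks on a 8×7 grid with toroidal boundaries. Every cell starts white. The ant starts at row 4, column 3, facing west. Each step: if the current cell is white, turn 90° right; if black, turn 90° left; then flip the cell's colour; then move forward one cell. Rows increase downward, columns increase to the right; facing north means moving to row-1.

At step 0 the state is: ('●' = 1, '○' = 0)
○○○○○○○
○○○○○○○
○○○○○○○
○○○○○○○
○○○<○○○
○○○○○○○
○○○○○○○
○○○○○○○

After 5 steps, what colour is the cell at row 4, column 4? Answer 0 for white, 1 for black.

step 0: ○○○○○○○
○○○○○○○
○○○○○○○
○○○○○○○
○○○<○○○
○○○○○○○
○○○○○○○
○○○○○○○
step 1: ○○○○○○○
○○○○○○○
○○○○○○○
○○○^○○○
○○○●○○○
○○○○○○○
○○○○○○○
○○○○○○○
step 2: ○○○○○○○
○○○○○○○
○○○○○○○
○○○●>○○
○○○●○○○
○○○○○○○
○○○○○○○
○○○○○○○
step 3: ○○○○○○○
○○○○○○○
○○○○○○○
○○○●●○○
○○○●v○○
○○○○○○○
○○○○○○○
○○○○○○○
step 4: ○○○○○○○
○○○○○○○
○○○○○○○
○○○●●○○
○○○<●○○
○○○○○○○
○○○○○○○
○○○○○○○
step 5: ○○○○○○○
○○○○○○○
○○○○○○○
○○○●●○○
○○○○●○○
○○○v○○○
○○○○○○○
○○○○○○○

1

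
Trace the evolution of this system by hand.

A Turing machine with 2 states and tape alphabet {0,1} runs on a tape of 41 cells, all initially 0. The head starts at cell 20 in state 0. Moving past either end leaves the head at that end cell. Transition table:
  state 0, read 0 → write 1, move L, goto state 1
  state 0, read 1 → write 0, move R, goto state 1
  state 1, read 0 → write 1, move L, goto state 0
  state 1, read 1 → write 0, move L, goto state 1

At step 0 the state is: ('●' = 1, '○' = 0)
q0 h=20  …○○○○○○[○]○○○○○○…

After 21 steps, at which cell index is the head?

0) q0 h=20  …○○○○○○[○]○○○○○○…
1) q1 h=19  …○○○○○○[○]●○○○○○…
2) q0 h=18  …○○○○○○[○]●●○○○○…
3) q1 h=17  …○○○○○○[○]●●●○○○…
4) q0 h=16  …○○○○○○[○]●●●●○○…
5) q1 h=15  …○○○○○○[○]●●●●●○…
6) q0 h=14  …○○○○○○[○]●●●●●●…
7) q1 h=13  …○○○○○○[○]●●●●●●…
8) q0 h=12  …○○○○○○[○]●●●●●●…
9) q1 h=11  …○○○○○○[○]●●●●●●…
10) q0 h=10  …○○○○○○[○]●●●●●●…
11) q1 h= 9  …○○○○○○[○]●●●●●●…
12) q0 h= 8  …○○○○○○[○]●●●●●●…
13) q1 h= 7  …○○○○○○[○]●●●●●●…
14) q0 h= 6  |○○○○○○[○]●●●●●●…
15) q1 h= 5  |○○○○○[○]●●●●●●…
16) q0 h= 4  |○○○○[○]●●●●●●…
17) q1 h= 3  |○○○[○]●●●●●●…
18) q0 h= 2  |○○[○]●●●●●●…
19) q1 h= 1  |○[○]●●●●●●…
20) q0 h= 0  |[○]●●●●●●…
21) q1 h= 0  |[●]●●●●●●…

0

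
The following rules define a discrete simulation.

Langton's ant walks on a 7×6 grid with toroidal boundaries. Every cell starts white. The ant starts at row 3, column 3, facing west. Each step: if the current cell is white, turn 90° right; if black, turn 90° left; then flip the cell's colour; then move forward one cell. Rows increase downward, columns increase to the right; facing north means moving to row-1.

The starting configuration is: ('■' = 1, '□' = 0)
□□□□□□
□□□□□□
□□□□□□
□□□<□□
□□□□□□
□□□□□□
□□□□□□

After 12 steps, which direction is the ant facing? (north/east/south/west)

west

0) □□□□□□
□□□□□□
□□□□□□
□□□<□□
□□□□□□
□□□□□□
□□□□□□
1) □□□□□□
□□□□□□
□□□^□□
□□□■□□
□□□□□□
□□□□□□
□□□□□□
2) □□□□□□
□□□□□□
□□□■>□
□□□■□□
□□□□□□
□□□□□□
□□□□□□
3) □□□□□□
□□□□□□
□□□■■□
□□□■v□
□□□□□□
□□□□□□
□□□□□□
4) □□□□□□
□□□□□□
□□□■■□
□□□<■□
□□□□□□
□□□□□□
□□□□□□
5) □□□□□□
□□□□□□
□□□■■□
□□□□■□
□□□v□□
□□□□□□
□□□□□□
6) □□□□□□
□□□□□□
□□□■■□
□□□□■□
□□<■□□
□□□□□□
□□□□□□
7) □□□□□□
□□□□□□
□□□■■□
□□^□■□
□□■■□□
□□□□□□
□□□□□□
8) □□□□□□
□□□□□□
□□□■■□
□□■>■□
□□■■□□
□□□□□□
□□□□□□
9) □□□□□□
□□□□□□
□□□■■□
□□■■■□
□□■v□□
□□□□□□
□□□□□□
10) □□□□□□
□□□□□□
□□□■■□
□□■■■□
□□■□>□
□□□□□□
□□□□□□
11) □□□□□□
□□□□□□
□□□■■□
□□■■■□
□□■□■□
□□□□v□
□□□□□□
12) □□□□□□
□□□□□□
□□□■■□
□□■■■□
□□■□■□
□□□<■□
□□□□□□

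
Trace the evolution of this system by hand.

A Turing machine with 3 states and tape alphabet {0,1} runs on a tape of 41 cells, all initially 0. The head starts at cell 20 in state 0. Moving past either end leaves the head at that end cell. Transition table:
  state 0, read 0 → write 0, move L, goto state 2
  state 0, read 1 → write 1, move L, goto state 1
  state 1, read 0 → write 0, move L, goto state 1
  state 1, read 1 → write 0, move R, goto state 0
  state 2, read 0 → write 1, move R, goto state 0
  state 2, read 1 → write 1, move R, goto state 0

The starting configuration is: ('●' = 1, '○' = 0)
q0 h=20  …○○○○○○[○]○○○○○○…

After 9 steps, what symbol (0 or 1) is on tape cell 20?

k=0  q0 h=20  …○○○○○○[○]○○○○○○…
k=1  q2 h=19  …○○○○○○[○]○○○○○○…
k=2  q0 h=20  …○○○○○●[○]○○○○○○…
k=3  q2 h=19  …○○○○○○[●]○○○○○○…
k=4  q0 h=20  …○○○○○●[○]○○○○○○…
k=5  q2 h=19  …○○○○○○[●]○○○○○○…
k=6  q0 h=20  …○○○○○●[○]○○○○○○…
k=7  q2 h=19  …○○○○○○[●]○○○○○○…
k=8  q0 h=20  …○○○○○●[○]○○○○○○…
k=9  q2 h=19  …○○○○○○[●]○○○○○○…

0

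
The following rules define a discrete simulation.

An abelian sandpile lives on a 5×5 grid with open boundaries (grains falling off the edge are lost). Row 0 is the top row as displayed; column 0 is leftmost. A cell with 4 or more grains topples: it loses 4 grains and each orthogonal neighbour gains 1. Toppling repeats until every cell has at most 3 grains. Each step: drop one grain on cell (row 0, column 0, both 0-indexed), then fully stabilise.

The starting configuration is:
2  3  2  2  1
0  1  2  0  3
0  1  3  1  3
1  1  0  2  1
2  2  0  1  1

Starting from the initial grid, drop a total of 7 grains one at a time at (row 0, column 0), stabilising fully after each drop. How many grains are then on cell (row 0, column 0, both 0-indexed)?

k=0  2  3  2  2  1
0  1  2  0  3
0  1  3  1  3
1  1  0  2  1
2  2  0  1  1
k=1  3  3  2  2  1
0  1  2  0  3
0  1  3  1  3
1  1  0  2  1
2  2  0  1  1
k=2  1  0  3  2  1
1  2  2  0  3
0  1  3  1  3
1  1  0  2  1
2  2  0  1  1
k=3  2  0  3  2  1
1  2  2  0  3
0  1  3  1  3
1  1  0  2  1
2  2  0  1  1
k=4  3  0  3  2  1
1  2  2  0  3
0  1  3  1  3
1  1  0  2  1
2  2  0  1  1
k=5  0  1  3  2  1
2  2  2  0  3
0  1  3  1  3
1  1  0  2  1
2  2  0  1  1
k=6  1  1  3  2  1
2  2  2  0  3
0  1  3  1  3
1  1  0  2  1
2  2  0  1  1
k=7  2  1  3  2  1
2  2  2  0  3
0  1  3  1  3
1  1  0  2  1
2  2  0  1  1

2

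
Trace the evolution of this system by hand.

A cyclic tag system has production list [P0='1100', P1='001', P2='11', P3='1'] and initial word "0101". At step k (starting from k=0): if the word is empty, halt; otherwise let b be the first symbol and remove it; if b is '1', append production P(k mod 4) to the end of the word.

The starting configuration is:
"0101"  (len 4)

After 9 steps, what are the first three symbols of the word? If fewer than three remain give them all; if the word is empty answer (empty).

111

0) "0101"  (len 4)
1) "101"  (len 3)
2) "01001"  (len 5)
3) "1001"  (len 4)
4) "0011"  (len 4)
5) "011"  (len 3)
6) "11"  (len 2)
7) "111"  (len 3)
8) "111"  (len 3)
9) "111100"  (len 6)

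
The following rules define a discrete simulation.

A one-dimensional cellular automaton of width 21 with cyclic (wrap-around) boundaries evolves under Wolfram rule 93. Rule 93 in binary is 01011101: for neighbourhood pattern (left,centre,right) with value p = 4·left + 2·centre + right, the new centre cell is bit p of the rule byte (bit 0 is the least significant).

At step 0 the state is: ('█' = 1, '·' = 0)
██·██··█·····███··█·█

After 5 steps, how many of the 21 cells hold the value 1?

gen 0: ██·██··█·····███··█·█
gen 1: ·█·███·█████·█·██·█·█
gen 2: ·█·█·█·█···█·█·██·█·█
gen 3: ·█·█·█·███·█·█·██·█·█
gen 4: ·█·█·█·█·█·█·█·██·█·█
gen 5: ·█·█·█·█·█·█·█·██·█·█

11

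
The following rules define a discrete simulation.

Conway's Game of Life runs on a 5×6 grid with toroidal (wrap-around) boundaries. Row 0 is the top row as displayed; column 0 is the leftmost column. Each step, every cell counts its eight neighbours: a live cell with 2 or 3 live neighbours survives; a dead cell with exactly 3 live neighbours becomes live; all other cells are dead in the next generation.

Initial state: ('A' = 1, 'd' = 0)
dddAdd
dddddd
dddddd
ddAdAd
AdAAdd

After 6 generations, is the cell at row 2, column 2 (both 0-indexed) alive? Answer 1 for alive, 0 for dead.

[0] dddAdd
dddddd
dddddd
ddAdAd
AdAAdd
[1] ddAAdd
dddddd
dddddd
dAAddd
dAAdAd
[2] dAAAdd
dddddd
dddddd
dAAAdd
dddddd
[3] ddAddd
ddAddd
ddAddd
ddAddd
dddddd
[4] dddddd
dAAAdd
dAAAdd
dddddd
dddddd
[5] ddAddd
dAdAdd
dAdAdd
ddAddd
dddddd
[6] ddAddd
dAdAdd
dAdAdd
ddAddd
dddddd

0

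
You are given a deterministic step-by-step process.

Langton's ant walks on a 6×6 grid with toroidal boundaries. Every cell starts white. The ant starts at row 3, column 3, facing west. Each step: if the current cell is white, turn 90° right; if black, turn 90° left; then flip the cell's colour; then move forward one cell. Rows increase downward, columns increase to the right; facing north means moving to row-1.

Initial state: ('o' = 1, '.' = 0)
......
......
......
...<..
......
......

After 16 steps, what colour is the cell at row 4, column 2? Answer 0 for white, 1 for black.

k=0  ......
......
......
...<..
......
......
k=1  ......
......
...^..
...o..
......
......
k=2  ......
......
...o>.
...o..
......
......
k=3  ......
......
...oo.
...ov.
......
......
k=4  ......
......
...oo.
...<o.
......
......
k=5  ......
......
...oo.
....o.
...v..
......
k=6  ......
......
...oo.
....o.
..<o..
......
k=7  ......
......
...oo.
..^.o.
..oo..
......
k=8  ......
......
...oo.
..o>o.
..oo..
......
k=9  ......
......
...oo.
..ooo.
..ov..
......
k=10  ......
......
...oo.
..ooo.
..o.>.
......
k=11  ......
......
...oo.
..ooo.
..o.o.
....v.
k=12  ......
......
...oo.
..ooo.
..o.o.
...<o.
k=13  ......
......
...oo.
..ooo.
..o^o.
...oo.
k=14  ......
......
...oo.
..ooo.
..oo>.
...oo.
k=15  ......
......
...oo.
..oo^.
..oo..
...oo.
k=16  ......
......
...oo.
..o<..
..oo..
...oo.

1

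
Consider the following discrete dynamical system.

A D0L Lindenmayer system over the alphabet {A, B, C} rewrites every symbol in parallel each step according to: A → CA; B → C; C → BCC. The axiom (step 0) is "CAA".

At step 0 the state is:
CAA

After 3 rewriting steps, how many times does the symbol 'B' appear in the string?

gen 0: CAA
gen 1: BCCCACA
gen 2: CBCCBCCBCCCABCCCA
gen 3: BCCCBCCBCCCBCCBCCCBCCBCCBCCCACBCCBCCBCCCA

11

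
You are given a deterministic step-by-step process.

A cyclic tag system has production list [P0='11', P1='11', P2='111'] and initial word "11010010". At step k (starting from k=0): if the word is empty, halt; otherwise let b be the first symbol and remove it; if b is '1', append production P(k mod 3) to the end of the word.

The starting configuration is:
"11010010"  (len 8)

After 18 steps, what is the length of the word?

[0] "11010010"  (len 8)
[1] "101001011"  (len 9)
[2] "0100101111"  (len 10)
[3] "100101111"  (len 9)
[4] "0010111111"  (len 10)
[5] "010111111"  (len 9)
[6] "10111111"  (len 8)
[7] "011111111"  (len 9)
[8] "11111111"  (len 8)
[9] "1111111111"  (len 10)
[10] "11111111111"  (len 11)
[11] "111111111111"  (len 12)
[12] "11111111111111"  (len 14)
[13] "111111111111111"  (len 15)
[14] "1111111111111111"  (len 16)
[15] "111111111111111111"  (len 18)
[16] "1111111111111111111"  (len 19)
[17] "11111111111111111111"  (len 20)
[18] "1111111111111111111111"  (len 22)

22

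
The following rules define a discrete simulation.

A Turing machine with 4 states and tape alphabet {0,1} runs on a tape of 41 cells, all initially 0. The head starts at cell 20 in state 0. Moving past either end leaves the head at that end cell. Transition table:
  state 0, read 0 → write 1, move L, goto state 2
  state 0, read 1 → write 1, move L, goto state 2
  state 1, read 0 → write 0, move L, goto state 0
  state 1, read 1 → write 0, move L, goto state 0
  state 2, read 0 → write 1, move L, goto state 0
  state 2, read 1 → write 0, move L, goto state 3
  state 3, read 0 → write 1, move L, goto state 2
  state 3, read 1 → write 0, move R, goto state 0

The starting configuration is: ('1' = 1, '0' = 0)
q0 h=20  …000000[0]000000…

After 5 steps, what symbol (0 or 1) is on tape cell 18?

t=0: q0 h=20  …000000[0]000000…
t=1: q2 h=19  …000000[0]100000…
t=2: q0 h=18  …000000[0]110000…
t=3: q2 h=17  …000000[0]111000…
t=4: q0 h=16  …000000[0]111100…
t=5: q2 h=15  …000000[0]111110…

1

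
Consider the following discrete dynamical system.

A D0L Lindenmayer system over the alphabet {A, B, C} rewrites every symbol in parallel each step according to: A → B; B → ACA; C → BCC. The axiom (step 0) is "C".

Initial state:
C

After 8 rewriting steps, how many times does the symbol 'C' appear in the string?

0) C
1) BCC
2) ACABCCBCC
3) BBCCBACABCCBCCACABCCBCC
4) ACAACABCCBCCACABBCCBACABCCBCCACABCCBCCBBCCBACABCCBCCACABCCBCC
5) BBCCBBBCCBACABCCBCCACABCCBCCBBCCBACAACABCCBCCACABBCCBACABC…ACABCCBCCACABBCCBACABCCBCCACABCCBCCBBCCBACABCCBCCACABCCBCC  (len 155)
6) ACAACABCCBCCACAACAACABCCBCCACABBCCBACABCCBCCACABCCBCCBBCCB…ACABCCBCCACABBCCBACABCCBCCACABCCBCCBBCCBACABCCBCCACABCCBCC  (len 401)
7) BBCCBBBCCBACABCCBCCACABCCBCCBBCCBBBCCBBBCCBACABCCBCCACABCC…ACABCCBCCACABBCCBACABCCBCCACABCCBCCBBCCBACABCCBCCACABCCBCC  (len 1023)
8) ACAACABCCBCCACAACAACABCCBCCACABBCCBACABCCBCCACABCCBCCBBCCB…ACABCCBCCACABBCCBACABCCBCCACABCCBCCBBCCBACABCCBCCACABCCBCC  (len 2629)

1315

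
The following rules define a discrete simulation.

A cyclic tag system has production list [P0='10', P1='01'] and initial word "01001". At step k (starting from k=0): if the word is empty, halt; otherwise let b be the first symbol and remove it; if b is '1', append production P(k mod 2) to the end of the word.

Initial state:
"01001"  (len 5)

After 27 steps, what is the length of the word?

4

t=0: "01001"  (len 5)
t=1: "1001"  (len 4)
t=2: "00101"  (len 5)
t=3: "0101"  (len 4)
t=4: "101"  (len 3)
t=5: "0110"  (len 4)
t=6: "110"  (len 3)
t=7: "1010"  (len 4)
t=8: "01001"  (len 5)
t=9: "1001"  (len 4)
t=10: "00101"  (len 5)
t=11: "0101"  (len 4)
t=12: "101"  (len 3)
t=13: "0110"  (len 4)
t=14: "110"  (len 3)
t=15: "1010"  (len 4)
t=16: "01001"  (len 5)
t=17: "1001"  (len 4)
t=18: "00101"  (len 5)
t=19: "0101"  (len 4)
t=20: "101"  (len 3)
t=21: "0110"  (len 4)
t=22: "110"  (len 3)
t=23: "1010"  (len 4)
t=24: "01001"  (len 5)
t=25: "1001"  (len 4)
t=26: "00101"  (len 5)
t=27: "0101"  (len 4)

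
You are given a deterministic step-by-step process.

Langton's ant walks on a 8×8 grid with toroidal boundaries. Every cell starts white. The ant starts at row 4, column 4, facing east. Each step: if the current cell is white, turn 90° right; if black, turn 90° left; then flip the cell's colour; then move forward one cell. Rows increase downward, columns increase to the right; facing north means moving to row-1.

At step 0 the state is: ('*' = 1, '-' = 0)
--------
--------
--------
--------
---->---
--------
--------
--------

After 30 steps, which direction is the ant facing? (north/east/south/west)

[0] --------
--------
--------
--------
---->---
--------
--------
--------
[1] --------
--------
--------
--------
----*---
----v---
--------
--------
[2] --------
--------
--------
--------
----*---
---<*---
--------
--------
[3] --------
--------
--------
--------
---^*---
---**---
--------
--------
[4] --------
--------
--------
--------
---*>---
---**---
--------
--------
[5] --------
--------
--------
----^---
---*----
---**---
--------
--------
[6] --------
--------
--------
----*>--
---*----
---**---
--------
--------
[7] --------
--------
--------
----**--
---*-v--
---**---
--------
--------
[8] --------
--------
--------
----**--
---*<*--
---**---
--------
--------
[9] --------
--------
--------
----^*--
---***--
---**---
--------
--------
[10] --------
--------
--------
---<-*--
---***--
---**---
--------
--------
[11] --------
--------
---^----
---*-*--
---***--
---**---
--------
--------
[12] --------
--------
---*>---
---*-*--
---***--
---**---
--------
--------
[13] --------
--------
---**---
---*v*--
---***--
---**---
--------
--------
[14] --------
--------
---**---
---<**--
---***--
---**---
--------
--------
[15] --------
--------
---**---
----**--
---v**--
---**---
--------
--------
[16] --------
--------
---**---
----**--
---->*--
---**---
--------
--------
[17] --------
--------
---**---
----^*--
-----*--
---**---
--------
--------
[18] --------
--------
---**---
---<-*--
-----*--
---**---
--------
--------
[19] --------
--------
---^*---
---*-*--
-----*--
---**---
--------
--------
[20] --------
--------
--<-*---
---*-*--
-----*--
---**---
--------
--------
[21] --------
--^-----
--*-*---
---*-*--
-----*--
---**---
--------
--------
[22] --------
--*>----
--*-*---
---*-*--
-----*--
---**---
--------
--------
[23] --------
--**----
--*v*---
---*-*--
-----*--
---**---
--------
--------
[24] --------
--**----
--<**---
---*-*--
-----*--
---**---
--------
--------
[25] --------
--**----
---**---
--v*-*--
-----*--
---**---
--------
--------
[26] --------
--**----
---**---
-<**-*--
-----*--
---**---
--------
--------
[27] --------
--**----
-^-**---
-***-*--
-----*--
---**---
--------
--------
[28] --------
--**----
-*>**---
-***-*--
-----*--
---**---
--------
--------
[29] --------
--**----
-****---
-*v*-*--
-----*--
---**---
--------
--------
[30] --------
--**----
-****---
-*->-*--
-----*--
---**---
--------
--------

east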